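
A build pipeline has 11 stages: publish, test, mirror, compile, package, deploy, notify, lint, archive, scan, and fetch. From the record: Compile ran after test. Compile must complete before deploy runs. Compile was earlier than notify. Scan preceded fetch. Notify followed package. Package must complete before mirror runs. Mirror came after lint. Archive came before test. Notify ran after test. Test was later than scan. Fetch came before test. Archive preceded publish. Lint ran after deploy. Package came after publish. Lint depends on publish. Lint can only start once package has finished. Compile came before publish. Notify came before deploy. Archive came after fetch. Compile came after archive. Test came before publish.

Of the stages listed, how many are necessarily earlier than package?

6

Directly stated before package: publish.
Archive reaches package via archive → publish → package.
Compile reaches package via compile → publish → package.
Fetch reaches package via fetch → test → publish → package.
Likewise scan and test each reach package by chaining the stated constraints.
That's archive, compile, fetch, publish, scan, and test — 6 in all.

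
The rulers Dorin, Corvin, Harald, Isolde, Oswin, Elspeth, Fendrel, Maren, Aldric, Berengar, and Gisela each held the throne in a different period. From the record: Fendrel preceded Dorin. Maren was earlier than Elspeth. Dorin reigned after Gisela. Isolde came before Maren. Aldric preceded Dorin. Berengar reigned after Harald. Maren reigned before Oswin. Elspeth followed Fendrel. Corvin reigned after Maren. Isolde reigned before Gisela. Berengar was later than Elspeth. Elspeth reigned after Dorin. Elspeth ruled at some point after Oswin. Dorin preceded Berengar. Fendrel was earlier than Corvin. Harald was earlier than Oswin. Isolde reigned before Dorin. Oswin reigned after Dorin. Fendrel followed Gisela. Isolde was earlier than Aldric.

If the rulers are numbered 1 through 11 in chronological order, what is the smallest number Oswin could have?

Aldric, Dorin, Fendrel, Gisela, Harald, Isolde, and Maren must all come before Oswin — 7 forced predecessors.
Nothing else is forced ahead of Oswin, so their earliest slot is position 7 + 1 = 8.

8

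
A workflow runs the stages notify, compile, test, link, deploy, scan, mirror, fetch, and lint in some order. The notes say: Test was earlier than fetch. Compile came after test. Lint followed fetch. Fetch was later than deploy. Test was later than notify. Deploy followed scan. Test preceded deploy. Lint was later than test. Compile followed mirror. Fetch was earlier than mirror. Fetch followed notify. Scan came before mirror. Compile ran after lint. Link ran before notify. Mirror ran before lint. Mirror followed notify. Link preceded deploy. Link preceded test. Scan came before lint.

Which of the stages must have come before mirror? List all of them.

deploy, fetch, link, notify, scan, test

Directly stated before mirror: fetch, notify, and scan.
Deploy reaches mirror via deploy → fetch → mirror.
Link reaches mirror via link → notify → mirror.
Test reaches mirror via test → fetch → mirror.
No chain forces compile (or any of the others) ahead of mirror.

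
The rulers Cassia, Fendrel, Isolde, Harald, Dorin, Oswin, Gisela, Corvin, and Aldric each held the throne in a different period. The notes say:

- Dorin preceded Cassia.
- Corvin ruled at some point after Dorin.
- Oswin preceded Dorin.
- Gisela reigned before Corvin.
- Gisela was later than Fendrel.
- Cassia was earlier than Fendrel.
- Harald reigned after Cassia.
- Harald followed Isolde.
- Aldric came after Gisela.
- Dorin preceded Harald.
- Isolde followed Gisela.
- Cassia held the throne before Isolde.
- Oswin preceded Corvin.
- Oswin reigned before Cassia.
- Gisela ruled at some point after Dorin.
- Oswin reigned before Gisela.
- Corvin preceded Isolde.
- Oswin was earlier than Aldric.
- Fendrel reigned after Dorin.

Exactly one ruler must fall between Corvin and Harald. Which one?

Tracing the constraints gives Corvin → Isolde → Harald, so Isolde sits after Corvin and before Harald.
No other ruler is forced both after Corvin and before Harald.

Isolde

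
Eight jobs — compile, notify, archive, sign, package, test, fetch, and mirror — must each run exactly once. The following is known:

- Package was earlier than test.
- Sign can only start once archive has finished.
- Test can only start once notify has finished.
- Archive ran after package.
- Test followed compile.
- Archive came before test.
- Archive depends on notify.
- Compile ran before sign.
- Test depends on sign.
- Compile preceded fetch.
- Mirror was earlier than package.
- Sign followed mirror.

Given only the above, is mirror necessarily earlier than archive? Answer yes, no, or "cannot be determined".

yes

Chain the constraints: mirror → package → archive. Each link is directly stated, so mirror comes before archive.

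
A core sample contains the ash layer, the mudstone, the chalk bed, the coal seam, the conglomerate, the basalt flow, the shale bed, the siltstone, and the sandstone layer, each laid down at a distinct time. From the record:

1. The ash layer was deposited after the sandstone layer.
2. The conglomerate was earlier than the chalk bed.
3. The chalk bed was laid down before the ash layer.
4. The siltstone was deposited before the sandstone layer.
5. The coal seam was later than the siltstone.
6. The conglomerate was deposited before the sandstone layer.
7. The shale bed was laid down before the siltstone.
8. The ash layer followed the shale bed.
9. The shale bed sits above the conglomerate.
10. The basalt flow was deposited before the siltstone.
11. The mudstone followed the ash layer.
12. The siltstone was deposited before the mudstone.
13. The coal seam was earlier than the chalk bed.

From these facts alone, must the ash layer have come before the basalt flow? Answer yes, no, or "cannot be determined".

Tracing the constraints gives the basalt flow → the siltstone → the sandstone layer → the ash layer, so the basalt flow must come before the ash layer.
That means the ash layer cannot be before the basalt flow.

no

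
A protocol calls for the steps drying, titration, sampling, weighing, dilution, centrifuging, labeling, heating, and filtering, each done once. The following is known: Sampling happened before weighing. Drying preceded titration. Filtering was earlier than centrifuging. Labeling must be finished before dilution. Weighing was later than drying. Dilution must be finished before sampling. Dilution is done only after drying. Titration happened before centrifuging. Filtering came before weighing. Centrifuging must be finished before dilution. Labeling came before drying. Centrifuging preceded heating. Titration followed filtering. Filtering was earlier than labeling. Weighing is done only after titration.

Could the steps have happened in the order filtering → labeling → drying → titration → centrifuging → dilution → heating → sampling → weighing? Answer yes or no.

Check each stated constraint against the proposed order — e.g. drying is ahead of weighing; filtering is ahead of weighing. Every pair is in the required order; nothing is violated.

yes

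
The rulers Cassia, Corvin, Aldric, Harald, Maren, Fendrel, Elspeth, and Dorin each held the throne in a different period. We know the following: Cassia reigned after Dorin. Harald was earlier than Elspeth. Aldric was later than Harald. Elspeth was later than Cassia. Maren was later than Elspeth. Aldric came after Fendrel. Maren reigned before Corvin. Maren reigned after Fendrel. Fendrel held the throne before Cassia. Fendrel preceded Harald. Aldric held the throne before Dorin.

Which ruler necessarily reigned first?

Fendrel

Fendrel has a chain of constraints placing them before every other ruler, so Fendrel must be first.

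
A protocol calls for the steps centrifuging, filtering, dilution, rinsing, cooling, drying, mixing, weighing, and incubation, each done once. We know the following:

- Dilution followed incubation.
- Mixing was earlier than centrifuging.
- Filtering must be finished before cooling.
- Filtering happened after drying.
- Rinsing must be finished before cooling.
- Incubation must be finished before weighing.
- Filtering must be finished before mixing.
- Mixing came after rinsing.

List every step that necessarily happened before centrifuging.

drying, filtering, mixing, rinsing

Directly stated before centrifuging: mixing.
Drying reaches centrifuging via drying → filtering → mixing → centrifuging.
Filtering reaches centrifuging via filtering → mixing → centrifuging.
Rinsing reaches centrifuging via rinsing → mixing → centrifuging.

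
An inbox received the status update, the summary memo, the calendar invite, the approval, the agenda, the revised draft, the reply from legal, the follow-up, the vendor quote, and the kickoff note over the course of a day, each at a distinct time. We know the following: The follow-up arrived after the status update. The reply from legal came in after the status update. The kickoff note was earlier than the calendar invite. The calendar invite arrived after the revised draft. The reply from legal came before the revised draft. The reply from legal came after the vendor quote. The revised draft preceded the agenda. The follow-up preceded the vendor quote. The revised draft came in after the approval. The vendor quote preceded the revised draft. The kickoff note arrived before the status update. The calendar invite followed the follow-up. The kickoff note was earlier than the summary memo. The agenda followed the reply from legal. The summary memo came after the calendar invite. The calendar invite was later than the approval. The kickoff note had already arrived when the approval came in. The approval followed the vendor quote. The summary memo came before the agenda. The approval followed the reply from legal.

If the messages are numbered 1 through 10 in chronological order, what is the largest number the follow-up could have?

3

The follow-up must come before the agenda, the approval, the calendar invite, the reply from legal, the revised draft, the summary memo, and the vendor quote — 7 messages forced after it.
Everything else can be placed before the follow-up in some valid order, so the follow-up can sit as late as position 10 − 7 = 3.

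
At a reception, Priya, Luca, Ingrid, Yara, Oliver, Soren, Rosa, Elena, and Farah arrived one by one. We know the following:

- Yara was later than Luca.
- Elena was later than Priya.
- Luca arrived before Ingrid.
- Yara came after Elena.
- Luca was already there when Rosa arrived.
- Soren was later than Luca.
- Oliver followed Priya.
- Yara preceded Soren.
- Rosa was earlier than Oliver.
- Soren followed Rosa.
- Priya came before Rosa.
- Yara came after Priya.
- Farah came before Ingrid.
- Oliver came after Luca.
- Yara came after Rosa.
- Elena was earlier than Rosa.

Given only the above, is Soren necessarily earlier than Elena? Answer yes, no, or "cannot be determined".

no

Tracing the constraints gives Elena → Rosa → Soren, so Elena must come before Soren.
That means Soren cannot be before Elena.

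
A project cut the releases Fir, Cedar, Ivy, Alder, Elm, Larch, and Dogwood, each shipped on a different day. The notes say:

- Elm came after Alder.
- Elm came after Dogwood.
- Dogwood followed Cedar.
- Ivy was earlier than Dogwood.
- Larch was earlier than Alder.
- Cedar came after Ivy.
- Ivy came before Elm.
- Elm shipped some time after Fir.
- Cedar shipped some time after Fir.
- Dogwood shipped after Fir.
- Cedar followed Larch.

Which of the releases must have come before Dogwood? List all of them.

Cedar, Fir, Ivy, Larch

Directly stated before Dogwood: Cedar, Fir, and Ivy.
Larch reaches Dogwood via Larch → Cedar → Dogwood.
No chain forces Alder (or any of the others) ahead of Dogwood.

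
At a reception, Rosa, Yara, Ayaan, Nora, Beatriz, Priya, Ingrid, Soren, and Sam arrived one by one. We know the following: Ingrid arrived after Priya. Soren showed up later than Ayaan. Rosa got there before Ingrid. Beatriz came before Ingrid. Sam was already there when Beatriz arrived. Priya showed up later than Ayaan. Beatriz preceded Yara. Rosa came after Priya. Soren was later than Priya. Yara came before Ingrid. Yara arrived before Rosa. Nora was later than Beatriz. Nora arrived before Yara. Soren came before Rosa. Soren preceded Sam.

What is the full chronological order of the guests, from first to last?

The constraints fix every adjacent pair, so only one ordering works:
Ayaan → Priya → Soren → Sam → Beatriz → Nora → Yara → Rosa → Ingrid.

Ayaan, Priya, Soren, Sam, Beatriz, Nora, Yara, Rosa, Ingrid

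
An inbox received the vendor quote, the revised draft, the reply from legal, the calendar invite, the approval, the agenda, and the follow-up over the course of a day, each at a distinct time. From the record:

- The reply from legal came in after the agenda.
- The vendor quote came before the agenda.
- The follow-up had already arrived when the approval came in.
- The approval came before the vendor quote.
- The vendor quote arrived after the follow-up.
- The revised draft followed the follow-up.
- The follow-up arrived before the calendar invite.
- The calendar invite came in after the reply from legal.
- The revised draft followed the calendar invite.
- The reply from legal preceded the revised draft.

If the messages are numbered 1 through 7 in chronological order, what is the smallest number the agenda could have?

The approval, the follow-up, and the vendor quote must all come before the agenda — 3 forced predecessors.
Nothing else is forced ahead of the agenda, so its earliest slot is position 3 + 1 = 4.

4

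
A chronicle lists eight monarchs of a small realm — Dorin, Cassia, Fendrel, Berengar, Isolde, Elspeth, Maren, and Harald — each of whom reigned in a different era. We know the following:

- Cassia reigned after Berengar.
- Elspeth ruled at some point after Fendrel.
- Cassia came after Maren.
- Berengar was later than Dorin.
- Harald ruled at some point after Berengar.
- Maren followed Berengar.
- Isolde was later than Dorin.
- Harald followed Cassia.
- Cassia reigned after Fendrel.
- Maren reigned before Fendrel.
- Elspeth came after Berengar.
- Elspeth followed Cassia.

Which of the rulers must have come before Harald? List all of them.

Berengar, Cassia, Dorin, Fendrel, Maren

Directly stated before Harald: Berengar and Cassia.
Dorin reaches Harald via Dorin → Berengar → Harald.
Fendrel reaches Harald via Fendrel → Cassia → Harald.
Maren reaches Harald via Maren → Cassia → Harald.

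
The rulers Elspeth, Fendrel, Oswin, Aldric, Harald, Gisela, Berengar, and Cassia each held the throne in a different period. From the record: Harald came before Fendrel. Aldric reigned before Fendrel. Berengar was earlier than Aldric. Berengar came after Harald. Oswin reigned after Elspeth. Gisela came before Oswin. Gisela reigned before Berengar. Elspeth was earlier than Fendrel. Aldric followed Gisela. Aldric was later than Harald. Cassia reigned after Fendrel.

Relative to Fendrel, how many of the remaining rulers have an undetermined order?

Forced before Fendrel: Aldric, Berengar, Elspeth, Gisela, and Harald; forced after Fendrel: Cassia.
That leaves Oswin with no forced order relative to Fendrel — 1.

1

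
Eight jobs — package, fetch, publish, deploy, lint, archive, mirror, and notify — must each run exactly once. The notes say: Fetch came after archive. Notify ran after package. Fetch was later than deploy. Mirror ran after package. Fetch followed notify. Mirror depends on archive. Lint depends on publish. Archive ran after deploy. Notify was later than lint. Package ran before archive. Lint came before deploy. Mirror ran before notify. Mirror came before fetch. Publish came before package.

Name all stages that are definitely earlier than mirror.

Directly stated before mirror: archive and package.
Deploy reaches mirror via deploy → archive → mirror.
Lint reaches mirror via lint → deploy → archive → mirror.
Publish reaches mirror via publish → package → mirror.
No chain forces fetch (or any of the others) ahead of mirror.

archive, deploy, lint, package, publish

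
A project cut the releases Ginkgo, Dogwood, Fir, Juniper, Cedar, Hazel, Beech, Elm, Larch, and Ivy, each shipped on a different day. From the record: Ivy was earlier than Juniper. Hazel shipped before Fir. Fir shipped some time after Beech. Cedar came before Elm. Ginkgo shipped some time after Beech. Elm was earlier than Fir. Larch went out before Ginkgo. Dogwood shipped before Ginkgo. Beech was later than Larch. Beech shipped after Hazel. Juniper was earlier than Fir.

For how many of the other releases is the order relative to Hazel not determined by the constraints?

6

Forced after Hazel: Beech, Fir, and Ginkgo.
That leaves Cedar, Dogwood, Elm, Ivy, Juniper, and Larch with no forced order relative to Hazel — 6.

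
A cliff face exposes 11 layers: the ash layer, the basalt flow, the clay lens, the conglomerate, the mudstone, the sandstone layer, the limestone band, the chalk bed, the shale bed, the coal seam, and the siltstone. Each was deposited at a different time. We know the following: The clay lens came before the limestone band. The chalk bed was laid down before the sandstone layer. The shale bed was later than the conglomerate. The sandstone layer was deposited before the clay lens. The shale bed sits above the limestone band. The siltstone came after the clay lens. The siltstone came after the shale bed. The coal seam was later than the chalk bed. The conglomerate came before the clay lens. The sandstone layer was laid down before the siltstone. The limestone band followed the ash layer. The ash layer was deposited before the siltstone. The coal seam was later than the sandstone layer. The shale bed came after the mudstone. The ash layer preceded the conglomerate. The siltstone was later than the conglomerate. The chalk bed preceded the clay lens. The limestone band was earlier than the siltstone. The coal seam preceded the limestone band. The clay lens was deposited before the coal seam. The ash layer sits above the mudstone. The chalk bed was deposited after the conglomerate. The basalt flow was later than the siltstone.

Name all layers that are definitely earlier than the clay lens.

Directly stated before the clay lens: the chalk bed, the conglomerate, and the sandstone layer.
The ash layer reaches the clay lens via the ash layer → the conglomerate → the clay lens.
The mudstone reaches the clay lens via the mudstone → the ash layer → the conglomerate → the clay lens.
No chain forces the limestone band (or any of the others) ahead of the clay lens.

the ash layer, the chalk bed, the conglomerate, the mudstone, the sandstone layer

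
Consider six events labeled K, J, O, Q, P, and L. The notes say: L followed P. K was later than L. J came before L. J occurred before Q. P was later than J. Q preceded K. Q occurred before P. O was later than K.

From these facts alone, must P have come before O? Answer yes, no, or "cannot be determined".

yes

Chain the constraints: P → L → K → O. Each link is directly stated, so P comes before O.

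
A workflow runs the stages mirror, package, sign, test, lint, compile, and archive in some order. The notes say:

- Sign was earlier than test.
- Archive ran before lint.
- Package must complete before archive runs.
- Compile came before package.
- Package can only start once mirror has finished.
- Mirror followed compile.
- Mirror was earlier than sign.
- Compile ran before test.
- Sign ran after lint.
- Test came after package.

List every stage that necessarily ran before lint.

Directly stated before lint: archive.
Compile reaches lint via compile → package → archive → lint.
Mirror reaches lint via mirror → package → archive → lint.
Package reaches lint via package → archive → lint.
No chain forces sign (or any of the others) ahead of lint.

archive, compile, mirror, package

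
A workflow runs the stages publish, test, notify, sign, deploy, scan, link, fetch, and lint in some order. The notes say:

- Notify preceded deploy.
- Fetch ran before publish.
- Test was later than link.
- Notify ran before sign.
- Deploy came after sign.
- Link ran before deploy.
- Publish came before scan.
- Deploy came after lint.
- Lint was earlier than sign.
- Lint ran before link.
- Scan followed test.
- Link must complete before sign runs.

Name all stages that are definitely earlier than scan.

Directly stated before scan: publish and test.
Fetch reaches scan via fetch → publish → scan.
Link reaches scan via link → test → scan.
Lint reaches scan via lint → link → test → scan.
No chain forces sign (or any of the others) ahead of scan.

fetch, link, lint, publish, test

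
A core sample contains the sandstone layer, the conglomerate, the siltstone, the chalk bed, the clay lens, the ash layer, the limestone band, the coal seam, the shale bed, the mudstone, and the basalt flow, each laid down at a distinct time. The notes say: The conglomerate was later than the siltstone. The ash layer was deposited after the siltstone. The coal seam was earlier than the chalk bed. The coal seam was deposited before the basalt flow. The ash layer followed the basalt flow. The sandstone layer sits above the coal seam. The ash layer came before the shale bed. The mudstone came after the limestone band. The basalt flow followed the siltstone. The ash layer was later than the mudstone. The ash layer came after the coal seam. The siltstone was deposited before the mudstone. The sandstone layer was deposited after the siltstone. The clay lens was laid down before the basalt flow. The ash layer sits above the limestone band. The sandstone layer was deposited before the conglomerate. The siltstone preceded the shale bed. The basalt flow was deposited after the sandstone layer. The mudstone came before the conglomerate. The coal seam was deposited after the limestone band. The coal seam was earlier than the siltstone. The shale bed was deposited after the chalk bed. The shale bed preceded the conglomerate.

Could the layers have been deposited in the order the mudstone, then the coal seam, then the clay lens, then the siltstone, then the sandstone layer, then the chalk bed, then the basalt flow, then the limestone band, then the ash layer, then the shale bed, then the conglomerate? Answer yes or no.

The constraints require the limestone band before the coal seam, but in the proposed sequence the coal seam appears ahead of the limestone band. That one violation is enough.

no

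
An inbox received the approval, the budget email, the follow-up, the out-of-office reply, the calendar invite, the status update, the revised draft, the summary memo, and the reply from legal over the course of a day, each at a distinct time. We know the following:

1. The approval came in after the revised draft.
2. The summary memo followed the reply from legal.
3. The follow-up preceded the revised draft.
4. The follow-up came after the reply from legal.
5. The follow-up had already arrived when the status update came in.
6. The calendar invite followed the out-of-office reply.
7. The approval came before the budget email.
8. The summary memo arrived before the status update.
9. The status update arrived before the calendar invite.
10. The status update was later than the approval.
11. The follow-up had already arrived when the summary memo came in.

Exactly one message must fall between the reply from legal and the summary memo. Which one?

the follow-up

Tracing the constraints gives the reply from legal → the follow-up → the summary memo, so the follow-up sits after the reply from legal and before the summary memo.
No other message is forced both after the reply from legal and before the summary memo.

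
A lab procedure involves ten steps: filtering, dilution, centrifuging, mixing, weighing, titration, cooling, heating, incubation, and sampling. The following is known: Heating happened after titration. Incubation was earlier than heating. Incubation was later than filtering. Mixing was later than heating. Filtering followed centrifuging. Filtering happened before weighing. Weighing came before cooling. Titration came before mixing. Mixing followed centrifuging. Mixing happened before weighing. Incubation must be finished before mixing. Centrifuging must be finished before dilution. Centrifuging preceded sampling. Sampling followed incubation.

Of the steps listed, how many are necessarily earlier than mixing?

Directly stated before mixing: centrifuging, heating, incubation, and titration.
Filtering reaches mixing via filtering → incubation → mixing.
No chain forces weighing (or any of the others) ahead of mixing.
That's centrifuging, filtering, heating, incubation, and titration — 5 in all.

5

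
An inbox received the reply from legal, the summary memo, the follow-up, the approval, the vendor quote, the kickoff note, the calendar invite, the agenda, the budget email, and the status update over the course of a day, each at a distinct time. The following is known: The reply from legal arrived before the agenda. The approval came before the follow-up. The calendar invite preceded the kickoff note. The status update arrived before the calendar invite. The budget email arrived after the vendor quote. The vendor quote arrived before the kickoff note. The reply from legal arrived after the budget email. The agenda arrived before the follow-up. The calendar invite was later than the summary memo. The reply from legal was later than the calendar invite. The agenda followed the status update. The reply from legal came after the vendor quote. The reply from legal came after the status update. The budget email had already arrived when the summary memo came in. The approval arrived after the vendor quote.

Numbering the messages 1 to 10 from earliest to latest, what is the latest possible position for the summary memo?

5

The summary memo must come before the agenda, the calendar invite, the follow-up, the kickoff note, and the reply from legal — 5 messages forced after it.
Everything else can be placed before the summary memo in some valid order, so the summary memo can sit as late as position 10 − 5 = 5.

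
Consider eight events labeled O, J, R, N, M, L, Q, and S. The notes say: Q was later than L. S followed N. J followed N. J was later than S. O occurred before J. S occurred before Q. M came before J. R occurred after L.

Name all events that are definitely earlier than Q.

L, N, S

Directly stated before Q: L and S.
N reaches Q via N → S → Q.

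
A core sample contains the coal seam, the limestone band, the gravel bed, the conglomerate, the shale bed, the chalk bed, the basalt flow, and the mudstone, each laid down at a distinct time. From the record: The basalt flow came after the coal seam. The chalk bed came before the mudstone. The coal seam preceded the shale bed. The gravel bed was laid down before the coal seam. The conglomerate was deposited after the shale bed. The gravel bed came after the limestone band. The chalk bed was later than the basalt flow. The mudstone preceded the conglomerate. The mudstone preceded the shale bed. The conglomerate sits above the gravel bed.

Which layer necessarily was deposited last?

the conglomerate

Every other layer has a chain of constraints placing it before the conglomerate, so the conglomerate is last.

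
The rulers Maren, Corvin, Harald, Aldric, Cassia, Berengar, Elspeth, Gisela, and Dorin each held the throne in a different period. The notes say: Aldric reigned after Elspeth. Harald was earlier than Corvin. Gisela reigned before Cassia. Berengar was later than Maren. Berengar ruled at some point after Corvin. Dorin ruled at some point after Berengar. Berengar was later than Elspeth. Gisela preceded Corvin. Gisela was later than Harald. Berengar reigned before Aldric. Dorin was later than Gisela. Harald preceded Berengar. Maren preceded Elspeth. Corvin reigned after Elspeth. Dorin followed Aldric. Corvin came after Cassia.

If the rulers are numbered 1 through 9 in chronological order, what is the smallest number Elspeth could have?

Maren must come before Elspeth — 1 forced predecessor.
Nothing else is forced ahead of Elspeth, so their earliest slot is position 1 + 1 = 2.

2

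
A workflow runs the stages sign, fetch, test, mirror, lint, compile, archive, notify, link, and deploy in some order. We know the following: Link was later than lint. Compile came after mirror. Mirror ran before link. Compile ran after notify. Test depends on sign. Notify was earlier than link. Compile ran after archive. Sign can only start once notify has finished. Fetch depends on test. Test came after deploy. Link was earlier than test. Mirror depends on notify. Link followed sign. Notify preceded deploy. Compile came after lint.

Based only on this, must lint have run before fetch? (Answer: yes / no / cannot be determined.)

yes

Chain the constraints: lint → link → test → fetch. Each link is directly stated, so lint comes before fetch.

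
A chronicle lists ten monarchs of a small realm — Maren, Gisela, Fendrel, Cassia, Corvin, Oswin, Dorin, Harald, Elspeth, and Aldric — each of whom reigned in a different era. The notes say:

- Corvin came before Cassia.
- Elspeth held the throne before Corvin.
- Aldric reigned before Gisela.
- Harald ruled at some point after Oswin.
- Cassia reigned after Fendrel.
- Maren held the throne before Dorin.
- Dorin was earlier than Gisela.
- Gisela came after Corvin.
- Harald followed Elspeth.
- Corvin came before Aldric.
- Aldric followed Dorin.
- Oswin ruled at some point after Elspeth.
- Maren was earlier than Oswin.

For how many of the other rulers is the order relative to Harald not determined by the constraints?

6

Forced before Harald: Elspeth, Maren, and Oswin.
That leaves Aldric, Cassia, Corvin, Dorin, Fendrel, and Gisela with no forced order relative to Harald — 6.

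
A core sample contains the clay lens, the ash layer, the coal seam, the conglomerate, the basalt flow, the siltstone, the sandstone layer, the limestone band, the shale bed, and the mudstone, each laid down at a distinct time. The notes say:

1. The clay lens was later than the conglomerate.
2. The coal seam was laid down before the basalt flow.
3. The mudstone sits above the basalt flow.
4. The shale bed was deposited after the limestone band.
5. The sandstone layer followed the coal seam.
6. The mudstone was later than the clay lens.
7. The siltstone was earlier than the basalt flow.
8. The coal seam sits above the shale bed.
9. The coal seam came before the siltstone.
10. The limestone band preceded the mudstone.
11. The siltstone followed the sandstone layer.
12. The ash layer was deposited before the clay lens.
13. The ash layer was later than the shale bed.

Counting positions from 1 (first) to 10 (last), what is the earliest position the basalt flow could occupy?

The coal seam, the limestone band, the sandstone layer, the shale bed, and the siltstone must all come before the basalt flow — 5 forced predecessors.
Nothing else is forced ahead of the basalt flow, so its earliest slot is position 5 + 1 = 6.

6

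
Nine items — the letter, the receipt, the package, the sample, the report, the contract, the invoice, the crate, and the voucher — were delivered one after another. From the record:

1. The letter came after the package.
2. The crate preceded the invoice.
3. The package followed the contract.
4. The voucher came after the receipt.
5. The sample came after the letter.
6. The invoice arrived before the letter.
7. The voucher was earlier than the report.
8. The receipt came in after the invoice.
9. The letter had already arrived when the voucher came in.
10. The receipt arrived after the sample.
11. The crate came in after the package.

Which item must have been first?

The contract has a chain of constraints placing it before every other item, so the contract must be first.

the contract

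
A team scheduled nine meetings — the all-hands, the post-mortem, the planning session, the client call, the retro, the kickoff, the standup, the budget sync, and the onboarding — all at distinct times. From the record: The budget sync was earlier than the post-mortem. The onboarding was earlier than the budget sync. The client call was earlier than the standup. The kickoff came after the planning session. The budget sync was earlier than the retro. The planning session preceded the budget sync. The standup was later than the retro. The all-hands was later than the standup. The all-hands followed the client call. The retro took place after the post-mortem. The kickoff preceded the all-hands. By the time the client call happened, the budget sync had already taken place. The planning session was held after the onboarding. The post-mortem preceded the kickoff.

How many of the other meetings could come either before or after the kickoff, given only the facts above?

3

Forced before the kickoff: the budget sync, the onboarding, the planning session, and the post-mortem; forced after the kickoff: the all-hands.
That leaves the client call, the retro, and the standup with no forced order relative to the kickoff — 3.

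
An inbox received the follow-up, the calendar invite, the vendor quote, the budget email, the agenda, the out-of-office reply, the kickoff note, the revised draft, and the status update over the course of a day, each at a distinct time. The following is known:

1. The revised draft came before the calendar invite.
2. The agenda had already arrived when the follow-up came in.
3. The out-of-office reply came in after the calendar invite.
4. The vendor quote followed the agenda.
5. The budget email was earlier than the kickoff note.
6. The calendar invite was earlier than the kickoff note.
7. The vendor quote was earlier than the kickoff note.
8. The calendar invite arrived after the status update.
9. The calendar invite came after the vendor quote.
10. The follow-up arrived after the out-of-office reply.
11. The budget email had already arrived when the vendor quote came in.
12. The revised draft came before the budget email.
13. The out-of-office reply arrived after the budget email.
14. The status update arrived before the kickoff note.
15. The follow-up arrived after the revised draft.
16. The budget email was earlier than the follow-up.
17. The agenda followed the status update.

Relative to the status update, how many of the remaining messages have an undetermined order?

Forced after the status update: the agenda, the calendar invite, the follow-up, the kickoff note, the out-of-office reply, and the vendor quote.
That leaves the budget email and the revised draft with no forced order relative to the status update — 2.

2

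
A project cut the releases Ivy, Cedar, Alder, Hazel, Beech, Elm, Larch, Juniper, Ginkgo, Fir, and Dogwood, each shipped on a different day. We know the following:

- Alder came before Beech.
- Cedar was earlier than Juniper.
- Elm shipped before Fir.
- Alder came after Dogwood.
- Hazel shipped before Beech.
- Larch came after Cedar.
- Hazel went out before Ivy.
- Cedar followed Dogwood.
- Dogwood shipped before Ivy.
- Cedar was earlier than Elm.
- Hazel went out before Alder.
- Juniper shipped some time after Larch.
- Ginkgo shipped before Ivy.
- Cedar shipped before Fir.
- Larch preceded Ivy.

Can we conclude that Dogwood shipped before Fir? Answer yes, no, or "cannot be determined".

yes

Chain the constraints: Dogwood → Cedar → Fir. Each link is directly stated, so Dogwood comes before Fir.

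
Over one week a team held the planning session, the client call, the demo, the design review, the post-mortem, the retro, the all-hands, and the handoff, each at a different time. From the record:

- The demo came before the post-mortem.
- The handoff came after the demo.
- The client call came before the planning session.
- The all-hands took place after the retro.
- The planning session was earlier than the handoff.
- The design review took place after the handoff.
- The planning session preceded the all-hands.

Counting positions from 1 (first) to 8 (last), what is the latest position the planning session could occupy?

The planning session must come before the all-hands, the design review, and the handoff — 3 meetings forced after it.
Everything else can be placed before the planning session in some valid order, so the planning session can sit as late as position 8 − 3 = 5.

5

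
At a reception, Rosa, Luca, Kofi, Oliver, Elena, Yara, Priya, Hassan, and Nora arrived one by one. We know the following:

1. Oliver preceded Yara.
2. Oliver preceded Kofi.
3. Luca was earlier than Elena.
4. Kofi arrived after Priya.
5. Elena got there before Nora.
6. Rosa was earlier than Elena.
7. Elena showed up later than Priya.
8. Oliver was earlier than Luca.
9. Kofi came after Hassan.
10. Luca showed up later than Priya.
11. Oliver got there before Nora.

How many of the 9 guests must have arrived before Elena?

Directly stated before Elena: Luca, Priya, and Rosa.
Oliver reaches Elena via Oliver → Luca → Elena.
No chain forces Hassan (or any of the others) ahead of Elena.
That's Luca, Oliver, Priya, and Rosa — 4 in all.

4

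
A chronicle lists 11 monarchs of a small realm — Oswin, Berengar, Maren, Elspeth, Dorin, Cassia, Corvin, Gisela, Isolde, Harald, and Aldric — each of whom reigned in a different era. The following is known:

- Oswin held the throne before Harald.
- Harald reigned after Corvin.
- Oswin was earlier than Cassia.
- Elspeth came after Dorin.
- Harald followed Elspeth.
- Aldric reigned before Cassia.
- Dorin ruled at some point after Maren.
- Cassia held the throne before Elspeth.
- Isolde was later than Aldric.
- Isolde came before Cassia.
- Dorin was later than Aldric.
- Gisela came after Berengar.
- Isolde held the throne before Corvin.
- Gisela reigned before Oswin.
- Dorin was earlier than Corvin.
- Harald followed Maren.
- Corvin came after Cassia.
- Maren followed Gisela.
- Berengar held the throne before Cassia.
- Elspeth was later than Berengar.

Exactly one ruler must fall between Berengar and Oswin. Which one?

Tracing the constraints gives Berengar → Gisela → Oswin, so Gisela sits after Berengar and before Oswin.
No other ruler is forced both after Berengar and before Oswin.

Gisela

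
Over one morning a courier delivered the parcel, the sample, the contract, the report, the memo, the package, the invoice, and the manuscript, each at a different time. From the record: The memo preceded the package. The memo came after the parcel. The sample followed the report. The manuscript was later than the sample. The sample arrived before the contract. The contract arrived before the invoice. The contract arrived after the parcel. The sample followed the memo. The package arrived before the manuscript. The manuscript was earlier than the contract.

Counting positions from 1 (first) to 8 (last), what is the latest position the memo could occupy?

3

The memo must come before the contract, the invoice, the manuscript, the package, and the sample — 5 items forced after it.
Everything else can be placed before the memo in some valid order, so the memo can sit as late as position 8 − 5 = 3.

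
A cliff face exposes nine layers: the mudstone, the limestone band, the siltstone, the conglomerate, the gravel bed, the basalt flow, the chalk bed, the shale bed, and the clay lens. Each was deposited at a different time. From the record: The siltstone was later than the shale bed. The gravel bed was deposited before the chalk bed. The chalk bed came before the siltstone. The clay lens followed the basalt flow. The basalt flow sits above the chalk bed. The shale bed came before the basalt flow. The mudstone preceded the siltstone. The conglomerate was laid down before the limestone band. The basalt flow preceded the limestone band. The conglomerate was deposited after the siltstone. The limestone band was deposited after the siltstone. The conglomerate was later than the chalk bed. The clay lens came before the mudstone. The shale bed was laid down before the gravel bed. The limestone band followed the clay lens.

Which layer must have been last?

Every other layer has a chain of constraints placing it before the limestone band, so the limestone band is last.

the limestone band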